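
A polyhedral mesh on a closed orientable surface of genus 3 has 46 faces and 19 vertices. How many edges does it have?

69

For a closed orientable surface of genus 3, χ = 2 − 2·3 = -4.
E = V + F − (-4) = 19 + 46 − (-4) = 69.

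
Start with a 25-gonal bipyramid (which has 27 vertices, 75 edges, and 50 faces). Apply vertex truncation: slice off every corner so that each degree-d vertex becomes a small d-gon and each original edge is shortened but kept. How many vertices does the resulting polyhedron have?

Truncation replaces each original edge-end by a new vertex, so V′ = 2E = 150.
Each original edge survives, and each old vertex of degree d contributes d new edges; summing degrees gives Σd = 2E, so E′ = E + 2E = 3E = 225.
Each original face survives and each original vertex becomes one new face: F′ = F + V = 77.

150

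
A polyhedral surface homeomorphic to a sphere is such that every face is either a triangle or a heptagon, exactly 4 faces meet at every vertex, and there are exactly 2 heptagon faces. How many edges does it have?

Let x be the number of triangles; then F = 2 + x.
Edge–face incidences: 2E = 7·2 + 3·x = 14 + 3x.
Every vertex has degree 4, so 4V = 2E.
Euler: V − E + F = 2 ⇒ (2E)/4 − E + (2 + x) = 2.
Multiply by 8: 2·(2E) − 4·(2E) + 8·(2 + x) = 16, i.e. 16 + 8x − 2·(14 + 3x) = 16.
Collecting terms: 2x − 12 = 16, so 2x = 28, so x = 14.
Then 2E = 14 + 3·14 = 56, so E = 28, V = 2E/4 = 14, F = 2 + 14 = 16.

28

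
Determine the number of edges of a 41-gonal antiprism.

164

An antiprism on an n-gon has two n-gon caps and 2n triangles: V = 2·41 = 82, E = 4·41 = 164, F = 2·41 + 2 = 84.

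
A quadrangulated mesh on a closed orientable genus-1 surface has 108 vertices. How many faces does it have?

108

χ = 2 − 2·1 = 0, and every face is a square so 4F = 2E.
V − E + F = 0 with E = 4F/2 gives 108 − (4/2 − 1)·F = 0, so F = 108 and E = 216.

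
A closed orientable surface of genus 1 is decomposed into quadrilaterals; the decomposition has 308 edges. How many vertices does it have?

χ = 2 − 2·1 = 0, and every face is a square so 4F = 2E.
F = 2E/4 = 154. Then V = 0 + E − F = 0 + 308 − 154 = 154.

154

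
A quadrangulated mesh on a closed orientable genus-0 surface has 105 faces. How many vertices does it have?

107

χ = 2 − 2·0 = 2, and every face is a square so 4F = 2E.
E = 4·105/2 = 210. Then V = 2 + E − F = 2 + 210 − 105 = 107.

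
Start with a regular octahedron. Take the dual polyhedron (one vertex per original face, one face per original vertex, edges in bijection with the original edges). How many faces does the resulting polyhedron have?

6

The base solid has V = 6, E = 12, F = 8.
The dual swaps V and F and preserves E: V′ = F = 8, E′ = E = 12, F′ = V = 6.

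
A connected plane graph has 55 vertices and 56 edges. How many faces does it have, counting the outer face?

Euler's formula for a connected plane graph: V − E + F = 2, so F = 2 − 55 + 56 = 3.

3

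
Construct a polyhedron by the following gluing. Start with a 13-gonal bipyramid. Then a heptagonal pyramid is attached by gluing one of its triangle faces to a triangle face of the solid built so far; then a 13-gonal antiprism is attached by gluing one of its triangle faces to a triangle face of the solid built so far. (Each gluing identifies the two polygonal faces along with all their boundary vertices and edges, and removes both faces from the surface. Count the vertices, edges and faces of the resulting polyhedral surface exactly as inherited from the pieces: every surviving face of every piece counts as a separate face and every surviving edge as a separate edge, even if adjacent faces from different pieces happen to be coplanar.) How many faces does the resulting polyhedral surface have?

58

A 13-gonal bipyramid: V=15, E=39, F=26.
Attach a heptagonal pyramid (V=8, E=14, F=8) along a 3-gon: merge 3 vertices and 3 edges, delete both glued faces → V=20, E=50, F=32.
Attach a 13-gonal antiprism (V=26, E=52, F=28) along a 3-gon: merge 3 vertices and 3 edges, delete both glued faces → V=43, E=99, F=58.
Check: V − E + F = 43 − 99 + 58 = 2.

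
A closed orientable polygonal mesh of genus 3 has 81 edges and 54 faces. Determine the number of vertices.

For a closed orientable surface of genus 3, χ = 2 − 2·3 = -4.
V = -4 + E − F = -4 + 81 − 54 = 23.

23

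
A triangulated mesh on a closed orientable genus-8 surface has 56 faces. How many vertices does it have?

χ = 2 − 2·8 = -14, and every face is a triangle so 3F = 2E.
E = 3·56/2 = 84. Then V = -14 + E − F = -14 + 84 − 56 = 14.

14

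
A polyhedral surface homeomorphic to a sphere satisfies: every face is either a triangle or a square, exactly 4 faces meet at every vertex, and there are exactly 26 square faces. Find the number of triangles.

Let x be the number of triangles; then F = 26 + x.
Edge–face incidences: 2E = 4·26 + 3·x = 104 + 3x.
Every vertex has degree 4, so 4V = 2E.
Euler: V − E + F = 2 ⇒ (2E)/4 − E + (26 + x) = 2.
Multiply by 8: 2·(2E) − 4·(2E) + 8·(26 + x) = 16, i.e. 208 + 8x − 2·(104 + 3x) = 16.
Collecting terms: 2x = 16, so x = 8.
Then 2E = 104 + 3·8 = 128, so E = 64, V = 2E/4 = 32, F = 26 + 8 = 34.

8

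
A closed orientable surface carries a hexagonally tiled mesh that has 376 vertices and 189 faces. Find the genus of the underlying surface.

2

Every face is a hexagon, so 2E = 6·189 = 1134, giving E = 567.
χ = V − E + F = 376 − 567 + 189 = -2.
For a closed orientable surface χ = 2 − 2g, so g = (2 − (-2))/2 = 2.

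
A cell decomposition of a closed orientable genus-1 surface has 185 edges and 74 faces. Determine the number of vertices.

For a closed orientable surface of genus 1, χ = 2 − 2·1 = 0.
V = 0 + E − F = 0 + 185 − 74 = 111.

111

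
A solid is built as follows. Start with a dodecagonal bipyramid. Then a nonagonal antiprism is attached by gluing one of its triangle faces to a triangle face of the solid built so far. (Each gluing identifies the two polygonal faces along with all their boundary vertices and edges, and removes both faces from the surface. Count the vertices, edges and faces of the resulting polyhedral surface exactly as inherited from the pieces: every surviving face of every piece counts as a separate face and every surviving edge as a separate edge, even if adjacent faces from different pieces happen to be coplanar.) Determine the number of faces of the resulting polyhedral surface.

A dodecagonal bipyramid: V=14, E=36, F=24.
Attach a nonagonal antiprism (V=18, E=36, F=20) along a 3-gon: merge 3 vertices and 3 edges, delete both glued faces → V=29, E=69, F=42.
Check: V − E + F = 29 − 69 + 42 = 2.

42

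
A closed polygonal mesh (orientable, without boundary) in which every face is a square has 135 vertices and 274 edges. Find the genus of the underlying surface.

2

Every face is a square and each edge borders two faces, so 4F = 2·274, giving F = 137.
χ = V − E + F = 135 − 274 + 137 = -2.
For a closed orientable surface χ = 2 − 2g, so g = (2 − (-2))/2 = 2.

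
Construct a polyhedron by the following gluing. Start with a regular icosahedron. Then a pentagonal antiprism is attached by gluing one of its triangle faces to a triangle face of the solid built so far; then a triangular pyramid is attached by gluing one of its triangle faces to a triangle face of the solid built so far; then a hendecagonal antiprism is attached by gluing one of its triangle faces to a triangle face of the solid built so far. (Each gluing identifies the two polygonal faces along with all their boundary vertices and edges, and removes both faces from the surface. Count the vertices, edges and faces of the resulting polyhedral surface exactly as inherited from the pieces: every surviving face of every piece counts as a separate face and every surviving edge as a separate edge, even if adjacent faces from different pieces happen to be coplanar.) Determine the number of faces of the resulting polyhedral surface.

54

A regular icosahedron: V=12, E=30, F=20.
Attach a pentagonal antiprism (V=10, E=20, F=12) along a 3-gon: merge 3 vertices and 3 edges, delete both glued faces → V=19, E=47, F=30.
Attach a triangular pyramid (V=4, E=6, F=4) along a 3-gon: merge 3 vertices and 3 edges, delete both glued faces → V=20, E=50, F=32.
Attach a hendecagonal antiprism (V=22, E=44, F=24) along a 3-gon: merge 3 vertices and 3 edges, delete both glued faces → V=39, E=91, F=54.
Check: V − E + F = 39 − 91 + 54 = 2.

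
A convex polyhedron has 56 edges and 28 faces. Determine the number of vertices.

Here V − E + F = 2.
V = 2 + E − F = 2 + 56 − 28 = 30.

30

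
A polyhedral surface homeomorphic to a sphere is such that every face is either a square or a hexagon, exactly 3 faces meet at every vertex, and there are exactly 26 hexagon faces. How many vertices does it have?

Let x be the number of squares; then F = 26 + x.
Edge–face incidences: 2E = 6·26 + 4·x = 156 + 4x.
Every vertex has degree 3, so 3V = 2E.
Euler: V − E + F = 2 ⇒ (2E)/3 − E + (26 + x) = 2.
Multiply by 6: 2·(2E) − 3·(2E) + 6·(26 + x) = 12, i.e. 156 + 6x − (156 + 4x) = 12.
Collecting terms: 2x = 12, so x = 6.
Then 2E = 156 + 4·6 = 180, so E = 90, V = 2E/3 = 60, F = 26 + 6 = 32.

60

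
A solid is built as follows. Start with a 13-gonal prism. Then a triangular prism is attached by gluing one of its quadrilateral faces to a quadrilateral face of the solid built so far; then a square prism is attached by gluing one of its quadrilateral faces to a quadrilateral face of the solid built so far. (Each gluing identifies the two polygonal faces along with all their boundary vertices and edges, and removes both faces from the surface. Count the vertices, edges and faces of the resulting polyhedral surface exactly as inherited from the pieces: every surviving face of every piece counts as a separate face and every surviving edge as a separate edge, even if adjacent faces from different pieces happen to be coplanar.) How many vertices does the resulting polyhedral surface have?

A 13-gonal prism: V=26, E=39, F=15.
Attach a triangular prism (V=6, E=9, F=5) along a 4-gon: merge 4 vertices and 4 edges, delete both glued faces → V=28, E=44, F=18.
Attach a square prism (V=8, E=12, F=6) along a 4-gon: merge 4 vertices and 4 edges, delete both glued faces → V=32, E=52, F=22.
Check: V − E + F = 32 − 52 + 22 = 2.

32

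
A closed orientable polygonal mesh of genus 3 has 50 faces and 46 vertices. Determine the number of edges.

100

For a closed orientable surface of genus 3, χ = 2 − 2·3 = -4.
E = V + F − (-4) = 46 + 50 − (-4) = 100.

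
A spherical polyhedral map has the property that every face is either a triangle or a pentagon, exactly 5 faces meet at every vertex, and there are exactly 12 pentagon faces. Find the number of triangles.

80

Let x be the number of triangles; then F = 12 + x.
Edge–face incidences: 2E = 5·12 + 3·x = 60 + 3x.
Every vertex has degree 5, so 5V = 2E.
Euler: V − E + F = 2 ⇒ (2E)/5 − E + (12 + x) = 2.
Multiply by 10: 2·(2E) − 5·(2E) + 10·(12 + x) = 20, i.e. 120 + 10x − 3·(60 + 3x) = 20.
Collecting terms: x − 60 = 20, so x = 80.
Then 2E = 60 + 3·80 = 300, so E = 150, V = 2E/5 = 60, F = 12 + 80 = 92.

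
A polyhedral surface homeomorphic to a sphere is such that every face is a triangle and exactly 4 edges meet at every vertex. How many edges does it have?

Each face has 3 edges and each edge borders two faces, so 2E = 3F.
Each vertex has degree 4, so 4V = 2E and hence V = 3F/4.
Euler: V − E + F = 2 ⇒ (3F/4) − (3F/2) + F = 2.
Multiply by 8: (6 − 12 + 8)F = 16, i.e. 2F = 16.
So F = 8, E = 3·8/2 = 12, V = 3·8/4 = 6.

12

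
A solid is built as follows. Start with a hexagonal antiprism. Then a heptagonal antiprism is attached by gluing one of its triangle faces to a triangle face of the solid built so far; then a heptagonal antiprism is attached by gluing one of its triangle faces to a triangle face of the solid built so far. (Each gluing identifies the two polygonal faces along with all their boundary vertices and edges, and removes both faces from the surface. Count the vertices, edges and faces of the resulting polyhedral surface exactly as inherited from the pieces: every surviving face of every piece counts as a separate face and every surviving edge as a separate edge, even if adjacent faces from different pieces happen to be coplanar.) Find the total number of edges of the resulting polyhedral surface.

A hexagonal antiprism: V=12, E=24, F=14.
Attach a heptagonal antiprism (V=14, E=28, F=16) along a 3-gon: merge 3 vertices and 3 edges, delete both glued faces → V=23, E=49, F=28.
Attach a heptagonal antiprism (V=14, E=28, F=16) along a 3-gon: merge 3 vertices and 3 edges, delete both glued faces → V=34, E=74, F=42.
Check: V − E + F = 34 − 74 + 42 = 2.

74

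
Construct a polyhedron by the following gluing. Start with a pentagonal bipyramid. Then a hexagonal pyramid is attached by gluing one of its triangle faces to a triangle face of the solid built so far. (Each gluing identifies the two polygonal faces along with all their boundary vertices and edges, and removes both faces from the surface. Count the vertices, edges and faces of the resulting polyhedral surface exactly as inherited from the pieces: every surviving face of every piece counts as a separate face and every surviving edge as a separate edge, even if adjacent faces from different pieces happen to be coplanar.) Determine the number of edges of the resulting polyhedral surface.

A pentagonal bipyramid: V=7, E=15, F=10.
Attach a hexagonal pyramid (V=7, E=12, F=7) along a 3-gon: merge 3 vertices and 3 edges, delete both glued faces → V=11, E=24, F=15.
Check: V − E + F = 11 − 24 + 15 = 2.

24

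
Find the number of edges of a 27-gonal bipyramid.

A bipyramid over an n-gon has 2n triangular faces and n + 2 vertices: V = 27 + 2 = 29, E = 3·27 = 81, F = 2·27 = 54.

81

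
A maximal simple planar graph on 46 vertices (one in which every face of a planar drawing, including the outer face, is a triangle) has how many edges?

132

In a plane triangulation 3F = 2E and V − E + F = 2, so E = 3V − 6 = 3·46 − 6 = 132.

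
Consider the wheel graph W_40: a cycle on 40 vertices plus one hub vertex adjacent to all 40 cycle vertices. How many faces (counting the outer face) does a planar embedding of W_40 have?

W_40 has V = 40 + 1 = 41 vertices and E = 2·40 = 80 edges.
By Euler's formula F = 2 − V + E = 2 − 41 + 80 = 41.

41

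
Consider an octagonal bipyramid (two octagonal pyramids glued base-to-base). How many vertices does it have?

A bipyramid over an n-gon has 2n triangular faces and n + 2 vertices: V = 8 + 2 = 10, E = 3·8 = 24, F = 2·8 = 16.

10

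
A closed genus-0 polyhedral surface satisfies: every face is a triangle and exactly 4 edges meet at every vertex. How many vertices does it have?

Each face has 3 edges and each edge borders two faces, so 2E = 3F.
Each vertex has degree 4, so 4V = 2E and hence V = 3F/4.
Euler: V − E + F = 2 ⇒ (3F/4) − (3F/2) + F = 2.
Multiply by 8: (6 − 12 + 8)F = 16, i.e. 2F = 16.
So F = 8, E = 3·8/2 = 12, V = 3·8/4 = 6.

6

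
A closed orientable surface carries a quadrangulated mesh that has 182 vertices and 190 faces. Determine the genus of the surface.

Every face is a square, so 2E = 4·190 = 760, giving E = 380.
χ = V − E + F = 182 − 380 + 190 = -8.
For a closed orientable surface χ = 2 − 2g, so g = (2 − (-8))/2 = 5.

5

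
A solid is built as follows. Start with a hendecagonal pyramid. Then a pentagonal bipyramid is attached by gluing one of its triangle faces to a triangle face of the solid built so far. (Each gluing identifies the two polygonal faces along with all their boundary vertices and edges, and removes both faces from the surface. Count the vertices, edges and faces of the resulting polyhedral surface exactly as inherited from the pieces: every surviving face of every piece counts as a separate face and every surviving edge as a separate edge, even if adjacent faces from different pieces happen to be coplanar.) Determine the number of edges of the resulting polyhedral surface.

34

A hendecagonal pyramid: V=12, E=22, F=12.
Attach a pentagonal bipyramid (V=7, E=15, F=10) along a 3-gon: merge 3 vertices and 3 edges, delete both glued faces → V=16, E=34, F=20.
Check: V − E + F = 16 − 34 + 20 = 2.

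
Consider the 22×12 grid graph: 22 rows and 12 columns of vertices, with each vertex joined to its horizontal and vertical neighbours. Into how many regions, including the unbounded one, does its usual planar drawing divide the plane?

232

The grid has V = 22·12 = 264 vertices and E = 22·11 + 12·21 = 494 edges.
F = 2 − V + E = 2 − 264 + 494 = 232.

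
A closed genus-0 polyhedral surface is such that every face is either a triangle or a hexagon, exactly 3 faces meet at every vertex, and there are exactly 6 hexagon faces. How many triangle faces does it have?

Let x be the number of triangles; then F = 6 + x.
Edge–face incidences: 2E = 6·6 + 3·x = 36 + 3x.
Every vertex has degree 3, so 3V = 2E.
Euler: V − E + F = 2 ⇒ (2E)/3 − E + (6 + x) = 2.
Multiply by 6: 2·(2E) − 3·(2E) + 6·(6 + x) = 12, i.e. 36 + 6x − (36 + 3x) = 12.
Collecting terms: 3x = 12, so x = 4.
Then 2E = 36 + 3·4 = 48, so E = 24, V = 2E/3 = 16, F = 6 + 4 = 10.

4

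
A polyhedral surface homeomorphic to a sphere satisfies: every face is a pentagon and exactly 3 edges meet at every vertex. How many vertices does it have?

20

Each face has 5 edges and each edge borders two faces, so 2E = 5F.
Each vertex has degree 3, so 3V = 2E and hence V = 5F/3.
Euler: V − E + F = 2 ⇒ (5F/3) − (5F/2) + F = 2.
Multiply by 6: (10 − 15 + 6)F = 12, i.e. 1F = 12.
So F = 12, E = 5·12/2 = 30, V = 5·12/3 = 20.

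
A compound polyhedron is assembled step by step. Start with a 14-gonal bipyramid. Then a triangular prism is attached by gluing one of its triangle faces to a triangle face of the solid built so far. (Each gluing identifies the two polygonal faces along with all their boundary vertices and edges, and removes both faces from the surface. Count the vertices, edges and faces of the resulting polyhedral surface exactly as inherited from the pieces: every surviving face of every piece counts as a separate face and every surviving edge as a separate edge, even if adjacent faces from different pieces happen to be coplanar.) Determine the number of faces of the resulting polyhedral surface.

31

A 14-gonal bipyramid: V=16, E=42, F=28.
Attach a triangular prism (V=6, E=9, F=5) along a 3-gon: merge 3 vertices and 3 edges, delete both glued faces → V=19, E=48, F=31.
Check: V − E + F = 19 − 48 + 31 = 2.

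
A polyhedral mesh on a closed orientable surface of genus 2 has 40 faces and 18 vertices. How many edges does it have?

For a closed orientable surface of genus 2, χ = 2 − 2·2 = -2.
E = V + F − (-2) = 18 + 40 − (-2) = 60.

60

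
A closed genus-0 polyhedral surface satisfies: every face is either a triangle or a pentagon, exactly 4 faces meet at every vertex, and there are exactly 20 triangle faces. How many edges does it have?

60

Let x be the number of pentagons; then F = 20 + x.
Edge–face incidences: 2E = 3·20 + 5·x = 60 + 5x.
Every vertex has degree 4, so 4V = 2E.
Euler: V − E + F = 2 ⇒ (2E)/4 − E + (20 + x) = 2.
Multiply by 8: 2·(2E) − 4·(2E) + 8·(20 + x) = 16, i.e. 160 + 8x − 2·(60 + 5x) = 16.
Collecting terms: −2x + 40 = 16, so −2x = −24, so x = 12.
Then 2E = 60 + 5·12 = 120, so E = 60, V = 2E/4 = 30, F = 20 + 12 = 32.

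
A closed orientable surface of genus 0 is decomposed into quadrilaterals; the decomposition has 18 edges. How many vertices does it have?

11

χ = 2 − 2·0 = 2, and every face is a square so 4F = 2E.
F = 2E/4 = 9. Then V = 2 + E − F = 2 + 18 − 9 = 11.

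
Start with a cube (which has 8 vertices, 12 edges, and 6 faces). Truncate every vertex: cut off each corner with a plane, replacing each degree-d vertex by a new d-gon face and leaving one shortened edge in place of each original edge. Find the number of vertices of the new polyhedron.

24

Truncation replaces each original edge-end by a new vertex, so V′ = 2E = 24.
Each original edge survives, and each old vertex of degree d contributes d new edges; summing degrees gives Σd = 2E, so E′ = E + 2E = 3E = 36.
Each original face survives and each original vertex becomes one new face: F′ = F + V = 14.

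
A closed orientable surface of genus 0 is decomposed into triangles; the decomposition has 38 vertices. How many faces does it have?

72

χ = 2 − 2·0 = 2, and every face is a triangle so 3F = 2E.
V − E + F = 2 with E = 3F/2 gives 38 − (3/2 − 1)·F = 2, so F = 72 and E = 108.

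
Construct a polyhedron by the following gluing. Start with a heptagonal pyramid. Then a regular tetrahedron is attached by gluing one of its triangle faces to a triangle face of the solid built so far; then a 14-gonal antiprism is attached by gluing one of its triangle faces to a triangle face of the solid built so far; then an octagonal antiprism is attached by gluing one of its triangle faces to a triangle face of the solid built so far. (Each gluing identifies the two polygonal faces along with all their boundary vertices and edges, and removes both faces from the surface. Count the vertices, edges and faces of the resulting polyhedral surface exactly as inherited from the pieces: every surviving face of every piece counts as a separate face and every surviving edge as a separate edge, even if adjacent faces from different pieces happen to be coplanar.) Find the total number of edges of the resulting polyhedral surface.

A heptagonal pyramid: V=8, E=14, F=8.
Attach a regular tetrahedron (V=4, E=6, F=4) along a 3-gon: merge 3 vertices and 3 edges, delete both glued faces → V=9, E=17, F=10.
Attach a 14-gonal antiprism (V=28, E=56, F=30) along a 3-gon: merge 3 vertices and 3 edges, delete both glued faces → V=34, E=70, F=38.
Attach an octagonal antiprism (V=16, E=32, F=18) along a 3-gon: merge 3 vertices and 3 edges, delete both glued faces → V=47, E=99, F=54.
Check: V − E + F = 47 − 99 + 54 = 2.

99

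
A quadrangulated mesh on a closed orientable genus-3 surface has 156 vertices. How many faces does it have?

160

χ = 2 − 2·3 = -4, and every face is a square so 4F = 2E.
V − E + F = -4 with E = 4F/2 gives 156 − (4/2 − 1)·F = -4, so F = 160 and E = 320.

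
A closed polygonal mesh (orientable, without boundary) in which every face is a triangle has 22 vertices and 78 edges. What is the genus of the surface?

3

Every face is a triangle and each edge borders two faces, so 3F = 2·78, giving F = 52.
χ = V − E + F = 22 − 78 + 52 = -4.
For a closed orientable surface χ = 2 − 2g, so g = (2 − (-4))/2 = 3.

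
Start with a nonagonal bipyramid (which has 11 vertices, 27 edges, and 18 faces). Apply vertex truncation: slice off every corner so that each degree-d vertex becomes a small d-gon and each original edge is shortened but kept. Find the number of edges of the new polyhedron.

81

Truncation replaces each original edge-end by a new vertex, so V′ = 2E = 54.
Each original edge survives, and each old vertex of degree d contributes d new edges; summing degrees gives Σd = 2E, so E′ = E + 2E = 3E = 81.
Each original face survives and each original vertex becomes one new face: F′ = F + V = 29.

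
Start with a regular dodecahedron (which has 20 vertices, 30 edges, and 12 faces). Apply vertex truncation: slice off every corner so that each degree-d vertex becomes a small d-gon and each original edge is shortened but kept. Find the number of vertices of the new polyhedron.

Truncation replaces each original edge-end by a new vertex, so V′ = 2E = 60.
Each original edge survives, and each old vertex of degree d contributes d new edges; summing degrees gives Σd = 2E, so E′ = E + 2E = 3E = 90.
Each original face survives and each original vertex becomes one new face: F′ = F + V = 32.

60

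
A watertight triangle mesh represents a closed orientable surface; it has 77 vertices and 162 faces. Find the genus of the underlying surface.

Every face is a triangle, so 2E = 3·162 = 486, giving E = 243.
χ = V − E + F = 77 − 243 + 162 = -4.
For a closed orientable surface χ = 2 − 2g, so g = (2 − (-4))/2 = 3.

3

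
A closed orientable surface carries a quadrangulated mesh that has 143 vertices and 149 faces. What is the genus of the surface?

4

Every face is a square, so 2E = 4·149 = 596, giving E = 298.
χ = V − E + F = 143 − 298 + 149 = -6.
For a closed orientable surface χ = 2 − 2g, so g = (2 − (-6))/2 = 4.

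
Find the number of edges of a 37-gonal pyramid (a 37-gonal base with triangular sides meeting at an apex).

74

A pyramid on an n-gon base has one n-gon and n triangles: V = 37 + 1 = 38, E = 2·37 = 74, F = 37 + 1 = 38.
Check: V − E + F = 38 − 74 + 38 = 2.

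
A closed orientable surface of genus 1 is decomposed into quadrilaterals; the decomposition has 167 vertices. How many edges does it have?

334

χ = 2 − 2·1 = 0, and every face is a square so 4F = 2E.
V − E + F = 0 with E = 4F/2 gives 167 − (4/2 − 1)·F = 0, so F = 167 and E = 334.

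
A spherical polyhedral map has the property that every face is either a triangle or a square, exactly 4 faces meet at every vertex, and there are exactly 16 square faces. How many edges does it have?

44

Let x be the number of triangles; then F = 16 + x.
Edge–face incidences: 2E = 4·16 + 3·x = 64 + 3x.
Every vertex has degree 4, so 4V = 2E.
Euler: V − E + F = 2 ⇒ (2E)/4 − E + (16 + x) = 2.
Multiply by 8: 2·(2E) − 4·(2E) + 8·(16 + x) = 16, i.e. 128 + 8x − 2·(64 + 3x) = 16.
Collecting terms: 2x = 16, so x = 8.
Then 2E = 64 + 3·8 = 88, so E = 44, V = 2E/4 = 22, F = 16 + 8 = 24.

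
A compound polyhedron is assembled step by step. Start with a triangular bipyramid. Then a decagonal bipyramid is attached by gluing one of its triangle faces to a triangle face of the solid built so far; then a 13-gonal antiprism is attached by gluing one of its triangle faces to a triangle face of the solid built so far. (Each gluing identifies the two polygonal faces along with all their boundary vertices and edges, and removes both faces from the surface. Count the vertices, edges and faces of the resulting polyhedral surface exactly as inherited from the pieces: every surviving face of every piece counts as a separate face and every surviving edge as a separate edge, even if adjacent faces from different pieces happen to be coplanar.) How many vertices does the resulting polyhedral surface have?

37

A triangular bipyramid: V=5, E=9, F=6.
Attach a decagonal bipyramid (V=12, E=30, F=20) along a 3-gon: merge 3 vertices and 3 edges, delete both glued faces → V=14, E=36, F=24.
Attach a 13-gonal antiprism (V=26, E=52, F=28) along a 3-gon: merge 3 vertices and 3 edges, delete both glued faces → V=37, E=85, F=50.
Check: V − E + F = 37 − 85 + 50 = 2.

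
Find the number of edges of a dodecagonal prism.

A prism on an n-gon has two n-gon bases and n rectangular sides: V = 2·12 = 24, E = 3·12 = 36, F = 12 + 2 = 14.

36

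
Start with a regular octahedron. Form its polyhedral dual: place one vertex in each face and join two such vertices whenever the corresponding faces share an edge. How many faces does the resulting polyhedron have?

6

The base solid has V = 6, E = 12, F = 8.
The dual swaps V and F and preserves E: V′ = F = 8, E′ = E = 12, F′ = V = 6.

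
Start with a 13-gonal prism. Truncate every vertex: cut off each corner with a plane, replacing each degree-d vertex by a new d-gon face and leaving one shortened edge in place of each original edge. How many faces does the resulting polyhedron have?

The base solid has V = 26, E = 39, F = 15.
Truncation replaces each original edge-end by a new vertex, so V′ = 2E = 78.
Each original edge survives, and each old vertex of degree d contributes d new edges; summing degrees gives Σd = 2E, so E′ = E + 2E = 3E = 117.
Each original face survives and each original vertex becomes one new face: F′ = F + V = 41.

41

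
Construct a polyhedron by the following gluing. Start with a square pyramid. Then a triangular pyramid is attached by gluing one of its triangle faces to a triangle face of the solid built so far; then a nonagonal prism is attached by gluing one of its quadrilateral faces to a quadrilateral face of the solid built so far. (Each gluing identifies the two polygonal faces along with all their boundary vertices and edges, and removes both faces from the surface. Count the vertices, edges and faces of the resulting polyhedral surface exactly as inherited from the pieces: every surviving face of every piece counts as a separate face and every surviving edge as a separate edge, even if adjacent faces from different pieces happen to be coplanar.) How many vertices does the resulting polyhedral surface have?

A square pyramid: V=5, E=8, F=5.
Attach a triangular pyramid (V=4, E=6, F=4) along a 3-gon: merge 3 vertices and 3 edges, delete both glued faces → V=6, E=11, F=7.
Attach a nonagonal prism (V=18, E=27, F=11) along a 4-gon: merge 4 vertices and 4 edges, delete both glued faces → V=20, E=34, F=16.
Check: V − E + F = 20 − 34 + 16 = 2.

20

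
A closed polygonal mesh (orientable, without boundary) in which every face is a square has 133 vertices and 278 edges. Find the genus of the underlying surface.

4

Every face is a square and each edge borders two faces, so 4F = 2·278, giving F = 139.
χ = V − E + F = 133 − 278 + 139 = -6.
For a closed orientable surface χ = 2 − 2g, so g = (2 − (-6))/2 = 4.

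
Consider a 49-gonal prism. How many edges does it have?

A prism on an n-gon has two n-gon bases and n rectangular sides: V = 2·49 = 98, E = 3·49 = 147, F = 49 + 2 = 51.

147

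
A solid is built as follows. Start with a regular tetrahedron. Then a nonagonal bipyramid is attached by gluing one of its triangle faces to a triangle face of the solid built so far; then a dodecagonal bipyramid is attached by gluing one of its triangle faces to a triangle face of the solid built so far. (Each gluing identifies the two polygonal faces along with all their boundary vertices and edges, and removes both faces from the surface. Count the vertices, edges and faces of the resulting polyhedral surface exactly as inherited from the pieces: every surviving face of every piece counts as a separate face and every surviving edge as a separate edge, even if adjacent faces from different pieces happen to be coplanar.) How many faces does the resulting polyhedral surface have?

42

A regular tetrahedron: V=4, E=6, F=4.
Attach a nonagonal bipyramid (V=11, E=27, F=18) along a 3-gon: merge 3 vertices and 3 edges, delete both glued faces → V=12, E=30, F=20.
Attach a dodecagonal bipyramid (V=14, E=36, F=24) along a 3-gon: merge 3 vertices and 3 edges, delete both glued faces → V=23, E=63, F=42.
Check: V − E + F = 23 − 63 + 42 = 2.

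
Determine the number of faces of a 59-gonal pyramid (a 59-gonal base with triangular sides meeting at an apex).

60

A pyramid on an n-gon base has one n-gon and n triangles: V = 59 + 1 = 60, E = 2·59 = 118, F = 59 + 1 = 60.
Check: V − E + F = 60 − 118 + 60 = 2.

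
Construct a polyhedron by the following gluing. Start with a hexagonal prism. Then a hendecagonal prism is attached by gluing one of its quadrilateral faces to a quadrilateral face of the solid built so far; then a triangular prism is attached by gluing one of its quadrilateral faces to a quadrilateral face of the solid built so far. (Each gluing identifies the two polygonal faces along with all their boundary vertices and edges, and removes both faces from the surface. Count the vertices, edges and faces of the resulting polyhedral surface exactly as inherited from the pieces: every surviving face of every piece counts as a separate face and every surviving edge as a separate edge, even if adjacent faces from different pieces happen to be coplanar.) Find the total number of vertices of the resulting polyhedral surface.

32

A hexagonal prism: V=12, E=18, F=8.
Attach a hendecagonal prism (V=22, E=33, F=13) along a 4-gon: merge 4 vertices and 4 edges, delete both glued faces → V=30, E=47, F=19.
Attach a triangular prism (V=6, E=9, F=5) along a 4-gon: merge 4 vertices and 4 edges, delete both glued faces → V=32, E=52, F=22.
Check: V − E + F = 32 − 52 + 22 = 2.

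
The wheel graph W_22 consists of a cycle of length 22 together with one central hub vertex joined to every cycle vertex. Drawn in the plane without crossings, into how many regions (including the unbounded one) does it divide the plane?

23

W_22 has V = 22 + 1 = 23 vertices and E = 2·22 = 44 edges.
By Euler's formula F = 2 − V + E = 2 − 23 + 44 = 23.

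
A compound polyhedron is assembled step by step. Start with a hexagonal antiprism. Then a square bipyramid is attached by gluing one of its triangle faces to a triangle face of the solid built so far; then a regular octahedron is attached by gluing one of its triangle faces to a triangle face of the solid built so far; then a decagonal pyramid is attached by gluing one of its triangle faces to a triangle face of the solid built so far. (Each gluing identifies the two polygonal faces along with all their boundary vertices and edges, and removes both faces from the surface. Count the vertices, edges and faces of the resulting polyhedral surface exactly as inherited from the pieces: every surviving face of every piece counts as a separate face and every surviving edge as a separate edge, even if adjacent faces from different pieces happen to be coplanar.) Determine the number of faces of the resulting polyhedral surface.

A hexagonal antiprism: V=12, E=24, F=14.
Attach a square bipyramid (V=6, E=12, F=8) along a 3-gon: merge 3 vertices and 3 edges, delete both glued faces → V=15, E=33, F=20.
Attach a regular octahedron (V=6, E=12, F=8) along a 3-gon: merge 3 vertices and 3 edges, delete both glued faces → V=18, E=42, F=26.
Attach a decagonal pyramid (V=11, E=20, F=11) along a 3-gon: merge 3 vertices and 3 edges, delete both glued faces → V=26, E=59, F=35.
Check: V − E + F = 26 − 59 + 35 = 2.

35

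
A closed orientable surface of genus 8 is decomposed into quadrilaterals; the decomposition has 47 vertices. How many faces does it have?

χ = 2 − 2·8 = -14, and every face is a square so 4F = 2E.
V − E + F = -14 with E = 4F/2 gives 47 − (4/2 − 1)·F = -14, so F = 61 and E = 122.

61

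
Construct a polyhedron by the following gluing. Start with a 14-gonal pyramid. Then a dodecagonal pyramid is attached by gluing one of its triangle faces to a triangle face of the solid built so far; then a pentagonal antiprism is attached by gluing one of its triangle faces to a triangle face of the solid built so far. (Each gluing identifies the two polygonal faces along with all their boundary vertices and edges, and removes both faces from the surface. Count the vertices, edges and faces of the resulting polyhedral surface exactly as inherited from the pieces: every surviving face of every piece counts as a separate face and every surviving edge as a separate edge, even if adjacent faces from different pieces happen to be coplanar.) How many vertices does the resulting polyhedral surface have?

A 14-gonal pyramid: V=15, E=28, F=15.
Attach a dodecagonal pyramid (V=13, E=24, F=13) along a 3-gon: merge 3 vertices and 3 edges, delete both glued faces → V=25, E=49, F=26.
Attach a pentagonal antiprism (V=10, E=20, F=12) along a 3-gon: merge 3 vertices and 3 edges, delete both glued faces → V=32, E=66, F=36.
Check: V − E + F = 32 − 66 + 36 = 2.

32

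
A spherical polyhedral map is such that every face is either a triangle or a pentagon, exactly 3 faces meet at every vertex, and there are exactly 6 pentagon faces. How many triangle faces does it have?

Let x be the number of triangles; then F = 6 + x.
Edge–face incidences: 2E = 5·6 + 3·x = 30 + 3x.
Every vertex has degree 3, so 3V = 2E.
Euler: V − E + F = 2 ⇒ (2E)/3 − E + (6 + x) = 2.
Multiply by 6: 2·(2E) − 3·(2E) + 6·(6 + x) = 12, i.e. 36 + 6x − (30 + 3x) = 12.
Collecting terms: 3x + 6 = 12, so 3x = 6, so x = 2.
Then 2E = 30 + 3·2 = 36, so E = 18, V = 2E/3 = 12, F = 6 + 2 = 8.

2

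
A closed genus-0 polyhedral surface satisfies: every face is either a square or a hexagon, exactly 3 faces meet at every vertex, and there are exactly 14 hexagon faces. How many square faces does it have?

6

Let x be the number of squares; then F = 14 + x.
Edge–face incidences: 2E = 6·14 + 4·x = 84 + 4x.
Every vertex has degree 3, so 3V = 2E.
Euler: V − E + F = 2 ⇒ (2E)/3 − E + (14 + x) = 2.
Multiply by 6: 2·(2E) − 3·(2E) + 6·(14 + x) = 12, i.e. 84 + 6x − (84 + 4x) = 12.
Collecting terms: 2x = 12, so x = 6.
Then 2E = 84 + 4·6 = 108, so E = 54, V = 2E/3 = 36, F = 14 + 6 = 20.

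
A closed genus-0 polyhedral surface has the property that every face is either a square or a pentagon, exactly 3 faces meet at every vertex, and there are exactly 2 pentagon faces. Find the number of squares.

5

Let x be the number of squares; then F = 2 + x.
Edge–face incidences: 2E = 5·2 + 4·x = 10 + 4x.
Every vertex has degree 3, so 3V = 2E.
Euler: V − E + F = 2 ⇒ (2E)/3 − E + (2 + x) = 2.
Multiply by 6: 2·(2E) − 3·(2E) + 6·(2 + x) = 12, i.e. 12 + 6x − (10 + 4x) = 12.
Collecting terms: 2x + 2 = 12, so 2x = 10, so x = 5.
Then 2E = 10 + 4·5 = 30, so E = 15, V = 2E/3 = 10, F = 2 + 5 = 7.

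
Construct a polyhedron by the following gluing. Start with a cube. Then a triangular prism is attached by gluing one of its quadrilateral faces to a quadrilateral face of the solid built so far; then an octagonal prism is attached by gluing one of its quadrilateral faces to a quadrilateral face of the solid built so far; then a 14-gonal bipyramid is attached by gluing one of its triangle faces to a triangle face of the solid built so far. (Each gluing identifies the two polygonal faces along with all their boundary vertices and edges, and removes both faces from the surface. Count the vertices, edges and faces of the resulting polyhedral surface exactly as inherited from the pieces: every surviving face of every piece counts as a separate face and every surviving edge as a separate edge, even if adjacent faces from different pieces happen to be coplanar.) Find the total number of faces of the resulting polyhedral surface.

43

A cube: V=8, E=12, F=6.
Attach a triangular prism (V=6, E=9, F=5) along a 4-gon: merge 4 vertices and 4 edges, delete both glued faces → V=10, E=17, F=9.
Attach an octagonal prism (V=16, E=24, F=10) along a 4-gon: merge 4 vertices and 4 edges, delete both glued faces → V=22, E=37, F=17.
Attach a 14-gonal bipyramid (V=16, E=42, F=28) along a 3-gon: merge 3 vertices and 3 edges, delete both glued faces → V=35, E=76, F=43.
Check: V − E + F = 35 − 76 + 43 = 2.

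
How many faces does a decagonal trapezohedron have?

20

The n-trapezohedron (dual of the n-antiprism) has V = 2·10 + 2 = 22, E = 4·10 = 40, F = 2·10 = 20.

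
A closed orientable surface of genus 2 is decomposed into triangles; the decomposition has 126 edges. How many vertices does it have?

χ = 2 − 2·2 = -2, and every face is a triangle so 3F = 2E.
F = 2E/3 = 84. Then V = -2 + E − F = -2 + 126 − 84 = 40.

40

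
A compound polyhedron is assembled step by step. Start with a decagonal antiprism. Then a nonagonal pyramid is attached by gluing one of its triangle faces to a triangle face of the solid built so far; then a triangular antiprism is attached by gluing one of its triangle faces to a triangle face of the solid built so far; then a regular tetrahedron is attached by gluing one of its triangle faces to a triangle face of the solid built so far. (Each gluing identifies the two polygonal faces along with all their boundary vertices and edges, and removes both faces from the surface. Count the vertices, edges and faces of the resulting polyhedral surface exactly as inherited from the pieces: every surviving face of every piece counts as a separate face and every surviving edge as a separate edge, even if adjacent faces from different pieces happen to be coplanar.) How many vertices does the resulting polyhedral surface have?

31

A decagonal antiprism: V=20, E=40, F=22.
Attach a nonagonal pyramid (V=10, E=18, F=10) along a 3-gon: merge 3 vertices and 3 edges, delete both glued faces → V=27, E=55, F=30.
Attach a triangular antiprism (V=6, E=12, F=8) along a 3-gon: merge 3 vertices and 3 edges, delete both glued faces → V=30, E=64, F=36.
Attach a regular tetrahedron (V=4, E=6, F=4) along a 3-gon: merge 3 vertices and 3 edges, delete both glued faces → V=31, E=67, F=38.
Check: V − E + F = 31 − 67 + 38 = 2.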